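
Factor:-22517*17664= - 2^8*3^1*11^1 * 23^2*89^1 = - 397740288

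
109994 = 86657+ 23337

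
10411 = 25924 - 15513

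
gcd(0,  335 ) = 335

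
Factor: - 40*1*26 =-1040 = - 2^4 *5^1 *13^1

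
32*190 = 6080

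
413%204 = 5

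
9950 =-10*( - 995) 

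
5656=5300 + 356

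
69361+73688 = 143049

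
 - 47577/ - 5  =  9515  +  2/5 = 9515.40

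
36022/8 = 4502+3/4  =  4502.75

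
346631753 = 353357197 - 6725444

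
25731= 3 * 8577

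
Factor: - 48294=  - 2^1*3^2*2683^1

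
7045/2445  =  1409/489= 2.88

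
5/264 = 5/264 = 0.02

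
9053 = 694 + 8359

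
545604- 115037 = 430567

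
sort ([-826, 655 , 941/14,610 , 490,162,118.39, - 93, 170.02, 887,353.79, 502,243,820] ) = [ - 826, - 93,941/14,118.39,162,170.02,243, 353.79,490, 502, 610, 655 , 820,887] 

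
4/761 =4/761= 0.01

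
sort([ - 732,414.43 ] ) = [ - 732, 414.43 ] 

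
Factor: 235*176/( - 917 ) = -2^4*5^1 *7^( - 1)*11^1*47^1*131^( - 1) = -  41360/917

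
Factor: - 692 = - 2^2*173^1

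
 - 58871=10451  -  69322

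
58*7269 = 421602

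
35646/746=17823/373 = 47.78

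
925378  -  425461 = 499917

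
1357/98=1357/98 = 13.85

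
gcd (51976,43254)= 178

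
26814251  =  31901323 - 5087072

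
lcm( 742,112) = 5936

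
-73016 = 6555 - 79571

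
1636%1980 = 1636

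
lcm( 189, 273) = 2457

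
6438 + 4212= 10650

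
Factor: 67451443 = 31^1*2175853^1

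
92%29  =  5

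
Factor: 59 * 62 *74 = 2^2*31^1*37^1 * 59^1 = 270692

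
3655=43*85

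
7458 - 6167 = 1291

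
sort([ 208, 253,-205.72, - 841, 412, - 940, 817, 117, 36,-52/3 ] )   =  [ - 940, - 841, - 205.72,- 52/3, 36, 117 , 208,  253, 412, 817 ]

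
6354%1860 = 774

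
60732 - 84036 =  - 23304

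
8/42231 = 8/42231 = 0.00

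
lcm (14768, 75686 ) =605488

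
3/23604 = 1/7868 = 0.00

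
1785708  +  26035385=27821093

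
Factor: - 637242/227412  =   - 106207/37902 = -2^( - 1)*3^ ( - 1)*6317^( - 1 )*106207^1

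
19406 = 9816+9590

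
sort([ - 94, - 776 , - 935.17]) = [ - 935.17 , - 776, - 94]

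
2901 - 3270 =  - 369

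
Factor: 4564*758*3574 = 12364295888= 2^4*7^1*163^1*379^1*1787^1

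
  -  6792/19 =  - 358+10/19 = - 357.47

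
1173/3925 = 1173/3925 = 0.30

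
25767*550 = 14171850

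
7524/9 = 836=836.00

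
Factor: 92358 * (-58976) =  - 5446905408  =  - 2^6*3^2*7^1*19^1*97^1*733^1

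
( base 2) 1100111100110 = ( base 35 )5EF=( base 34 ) 5p0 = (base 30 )7b0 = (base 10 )6630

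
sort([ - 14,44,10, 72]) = [ - 14, 10, 44 , 72]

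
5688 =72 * 79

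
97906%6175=5281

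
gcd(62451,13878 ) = 6939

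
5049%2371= 307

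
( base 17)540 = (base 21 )391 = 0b10111101001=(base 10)1513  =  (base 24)2F1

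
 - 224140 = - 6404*35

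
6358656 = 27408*232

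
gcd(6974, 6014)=2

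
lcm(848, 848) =848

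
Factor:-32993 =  - 32993^1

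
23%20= 3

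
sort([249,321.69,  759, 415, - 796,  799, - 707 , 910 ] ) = [ - 796, - 707,249,321.69,415,759,  799, 910] 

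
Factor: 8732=2^2*37^1*59^1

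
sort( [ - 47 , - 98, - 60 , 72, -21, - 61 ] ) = [ - 98, - 61, - 60, - 47, - 21, 72]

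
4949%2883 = 2066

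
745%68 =65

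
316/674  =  158/337 = 0.47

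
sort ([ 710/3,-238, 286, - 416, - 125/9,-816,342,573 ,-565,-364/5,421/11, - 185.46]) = [-816,-565,-416, - 238, - 185.46, - 364/5, - 125/9,  421/11,710/3,  286,342,573 ] 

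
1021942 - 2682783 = - 1660841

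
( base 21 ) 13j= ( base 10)523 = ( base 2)1000001011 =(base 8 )1013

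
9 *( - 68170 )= -613530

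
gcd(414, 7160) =2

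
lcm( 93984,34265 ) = 3289440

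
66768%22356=22056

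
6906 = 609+6297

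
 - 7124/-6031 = 1+1093/6031  =  1.18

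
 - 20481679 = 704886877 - 725368556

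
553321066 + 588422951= 1141744017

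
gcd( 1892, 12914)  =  22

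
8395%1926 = 691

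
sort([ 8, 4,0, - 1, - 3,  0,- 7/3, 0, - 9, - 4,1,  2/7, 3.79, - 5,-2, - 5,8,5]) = [ - 9, - 5,-5, - 4 , - 3,-7/3, - 2,  -  1,0,0, 0,2/7, 1 , 3.79,4,5,8 , 8]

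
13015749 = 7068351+5947398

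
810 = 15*54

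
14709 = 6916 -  - 7793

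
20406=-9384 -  -29790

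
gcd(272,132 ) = 4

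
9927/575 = 9927/575=17.26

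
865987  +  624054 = 1490041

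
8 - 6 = 2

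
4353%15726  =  4353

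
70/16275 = 2/465 = 0.00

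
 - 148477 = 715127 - 863604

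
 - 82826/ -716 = 115+ 243/358= 115.68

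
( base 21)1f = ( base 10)36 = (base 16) 24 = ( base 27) 19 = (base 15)26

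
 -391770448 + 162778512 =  - 228991936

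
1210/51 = 1210/51=23.73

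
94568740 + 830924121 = 925492861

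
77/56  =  11/8= 1.38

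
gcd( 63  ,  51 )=3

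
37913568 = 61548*616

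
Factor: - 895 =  - 5^1 * 179^1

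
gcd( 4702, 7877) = 1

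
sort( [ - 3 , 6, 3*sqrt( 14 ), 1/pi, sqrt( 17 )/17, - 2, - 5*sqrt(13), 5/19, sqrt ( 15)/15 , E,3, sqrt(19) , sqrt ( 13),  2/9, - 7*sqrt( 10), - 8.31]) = [ - 7*sqrt( 10), - 5 * sqrt (13 ), - 8.31, - 3, -2, 2/9, sqrt(17)/17, sqrt (15 )/15,5/19, 1/pi,E , 3,sqrt ( 13 ), sqrt (19),6,3*sqrt( 14 ) ]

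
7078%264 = 214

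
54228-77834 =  - 23606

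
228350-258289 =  - 29939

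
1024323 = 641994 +382329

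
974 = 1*974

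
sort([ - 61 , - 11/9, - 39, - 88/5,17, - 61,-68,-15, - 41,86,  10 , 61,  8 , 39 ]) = [ - 68 , - 61, - 61 , - 41, - 39, - 88/5, - 15,- 11/9,8, 10, 17 , 39,61, 86 ]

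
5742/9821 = 5742/9821 = 0.58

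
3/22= 3/22 = 0.14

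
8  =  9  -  1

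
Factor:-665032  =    -  2^3 * 97^1* 857^1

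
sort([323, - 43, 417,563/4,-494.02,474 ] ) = [ - 494.02, - 43,563/4, 323,  417, 474]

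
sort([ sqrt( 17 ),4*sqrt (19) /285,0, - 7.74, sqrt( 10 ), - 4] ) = [ - 7.74, - 4,0, 4*sqrt( 19)/285, sqrt( 10 ),sqrt( 17)] 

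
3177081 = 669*4749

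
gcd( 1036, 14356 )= 148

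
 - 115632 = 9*( - 12848 )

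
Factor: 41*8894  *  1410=2^2*3^1*5^1*41^1*47^1*4447^1 = 514162140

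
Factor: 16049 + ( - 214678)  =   - 198629 = - 307^1*647^1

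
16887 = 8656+8231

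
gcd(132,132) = 132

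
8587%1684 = 167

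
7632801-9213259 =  - 1580458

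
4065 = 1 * 4065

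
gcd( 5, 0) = 5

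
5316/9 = 590 + 2/3 = 590.67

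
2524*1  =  2524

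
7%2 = 1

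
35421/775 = 35421/775= 45.70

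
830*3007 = 2495810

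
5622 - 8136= -2514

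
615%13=4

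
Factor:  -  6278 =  - 2^1 * 43^1*73^1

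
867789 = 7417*117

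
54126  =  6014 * 9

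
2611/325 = 2611/325 = 8.03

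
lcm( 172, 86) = 172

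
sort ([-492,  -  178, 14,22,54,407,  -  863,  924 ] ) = [-863, - 492, - 178,14, 22,54,407,924] 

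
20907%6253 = 2148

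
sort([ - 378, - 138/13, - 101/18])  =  [-378,-138/13, - 101/18]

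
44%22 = 0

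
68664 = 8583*8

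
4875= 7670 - 2795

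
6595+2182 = 8777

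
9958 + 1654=11612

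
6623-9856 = - 3233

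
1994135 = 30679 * 65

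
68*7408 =503744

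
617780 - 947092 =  - 329312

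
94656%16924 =10036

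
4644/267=1548/89 = 17.39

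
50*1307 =65350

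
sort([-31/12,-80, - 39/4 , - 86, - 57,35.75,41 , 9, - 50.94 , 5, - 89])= [ - 89, - 86 , - 80, -57, - 50.94,-39/4, - 31/12,  5,9,35.75, 41]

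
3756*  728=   2734368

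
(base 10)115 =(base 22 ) 55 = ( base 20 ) 5F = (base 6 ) 311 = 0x73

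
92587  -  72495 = 20092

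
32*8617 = 275744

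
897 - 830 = 67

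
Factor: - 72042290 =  - 2^1*5^1*101^1*71329^1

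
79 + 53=132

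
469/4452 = 67/636 = 0.11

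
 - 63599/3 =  - 63599/3 =-21199.67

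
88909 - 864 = 88045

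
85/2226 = 85/2226=0.04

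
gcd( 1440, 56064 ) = 96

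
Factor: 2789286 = 2^1*3^1*61^1 * 7621^1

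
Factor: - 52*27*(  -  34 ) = 2^3*3^3*13^1*17^1 = 47736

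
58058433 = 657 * 88369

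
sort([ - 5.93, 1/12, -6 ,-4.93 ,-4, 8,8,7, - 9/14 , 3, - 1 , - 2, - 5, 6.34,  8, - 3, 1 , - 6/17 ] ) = [ - 6,-5.93,-5, - 4.93, -4 , - 3 , - 2, - 1, - 9/14 , - 6/17,1/12,1,  3,  6.34,  7,8 , 8,8]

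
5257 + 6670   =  11927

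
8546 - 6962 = 1584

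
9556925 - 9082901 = 474024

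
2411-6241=-3830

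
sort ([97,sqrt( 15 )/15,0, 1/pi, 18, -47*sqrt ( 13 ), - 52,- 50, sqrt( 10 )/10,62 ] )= [ - 47*sqrt( 13 ), - 52, -50, 0,sqrt(15) /15,sqrt( 10)/10, 1/pi, 18, 62, 97 ] 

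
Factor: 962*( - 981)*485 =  - 457705170 = - 2^1*3^2 * 5^1 * 13^1*37^1*97^1*109^1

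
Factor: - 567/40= - 2^( - 3)*3^4 * 5^(- 1 ) * 7^1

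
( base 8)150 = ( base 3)10212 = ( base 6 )252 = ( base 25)44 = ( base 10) 104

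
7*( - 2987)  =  -20909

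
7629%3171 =1287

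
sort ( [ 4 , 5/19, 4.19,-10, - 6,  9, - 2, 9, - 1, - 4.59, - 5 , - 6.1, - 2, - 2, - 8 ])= [ - 10,- 8, - 6.1,- 6, - 5, - 4.59, - 2, - 2, - 2, - 1, 5/19,4, 4.19,  9,9]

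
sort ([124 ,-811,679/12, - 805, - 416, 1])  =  [-811, - 805, - 416,  1, 679/12, 124 ] 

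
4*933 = 3732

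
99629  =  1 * 99629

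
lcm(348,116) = 348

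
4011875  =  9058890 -5047015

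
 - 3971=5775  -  9746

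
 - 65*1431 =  - 93015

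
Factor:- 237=-3^1 * 79^1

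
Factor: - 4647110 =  - 2^1* 5^1 * 13^1  *  35747^1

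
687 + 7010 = 7697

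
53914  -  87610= -33696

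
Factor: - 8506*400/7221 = -3402400/7221 = - 2^5*3^( - 1)*5^2*29^ ( - 1 )*83^( - 1)*4253^1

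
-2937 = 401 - 3338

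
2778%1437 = 1341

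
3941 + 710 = 4651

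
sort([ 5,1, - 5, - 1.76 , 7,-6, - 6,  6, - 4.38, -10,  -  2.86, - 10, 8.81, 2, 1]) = [ - 10, - 10, - 6, - 6,  -  5, -4.38,-2.86,-1.76,1, 1,2, 5,  6, 7,8.81]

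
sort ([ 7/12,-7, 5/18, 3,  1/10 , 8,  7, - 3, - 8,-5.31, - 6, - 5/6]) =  [ - 8, - 7,  -  6, - 5.31 , - 3,-5/6, 1/10, 5/18, 7/12, 3, 7, 8 ] 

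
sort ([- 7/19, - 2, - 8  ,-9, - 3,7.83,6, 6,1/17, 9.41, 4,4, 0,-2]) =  [ - 9, - 8, - 3, - 2, - 2 , - 7/19, 0,1/17,4,  4 , 6,6,7.83,  9.41]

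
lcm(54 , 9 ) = 54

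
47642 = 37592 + 10050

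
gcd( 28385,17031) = 5677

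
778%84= 22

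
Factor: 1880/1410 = 4/3  =  2^2*3^(- 1)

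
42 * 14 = 588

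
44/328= 11/82 = 0.13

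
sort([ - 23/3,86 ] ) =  [ - 23/3,86]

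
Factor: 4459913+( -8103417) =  - 3643504 = - 2^4 * 227719^1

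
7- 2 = 5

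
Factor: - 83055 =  - 3^1*5^1*7^2 * 113^1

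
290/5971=290/5971 = 0.05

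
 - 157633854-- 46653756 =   -  110980098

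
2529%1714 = 815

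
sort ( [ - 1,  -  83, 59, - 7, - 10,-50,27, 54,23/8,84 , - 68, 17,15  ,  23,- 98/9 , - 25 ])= [ - 83, - 68, - 50,- 25, - 98/9, - 10, - 7, - 1,23/8,15,17,23,27,  54,59,84]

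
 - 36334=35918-72252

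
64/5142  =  32/2571= 0.01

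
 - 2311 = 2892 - 5203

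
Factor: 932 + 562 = 2^1*3^2*83^1 = 1494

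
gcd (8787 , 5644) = 1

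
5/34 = 5/34 = 0.15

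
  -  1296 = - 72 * 18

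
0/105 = 0 = 0.00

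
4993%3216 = 1777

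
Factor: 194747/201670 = 647/670 = 2^( - 1)*5^(  -  1) * 67^(- 1)*647^1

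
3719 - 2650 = 1069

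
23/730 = 23/730= 0.03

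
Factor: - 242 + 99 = -11^1 * 13^1 = - 143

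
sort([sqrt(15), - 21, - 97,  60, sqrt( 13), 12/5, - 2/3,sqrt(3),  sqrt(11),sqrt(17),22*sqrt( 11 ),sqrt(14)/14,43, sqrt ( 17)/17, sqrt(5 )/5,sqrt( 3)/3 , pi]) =[ - 97,-21, - 2/3, sqrt(17)/17,sqrt( 14)/14,sqrt( 5)/5,sqrt( 3) /3,sqrt( 3),12/5,pi,sqrt( 11),  sqrt (13),sqrt( 15 ),sqrt( 17),43,60,22*sqrt( 11 )]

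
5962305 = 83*71835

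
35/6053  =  35/6053  =  0.01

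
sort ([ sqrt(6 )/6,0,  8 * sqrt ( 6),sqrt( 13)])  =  [ 0 , sqrt( 6 )/6,  sqrt( 13) , 8*sqrt( 6 )] 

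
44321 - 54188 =-9867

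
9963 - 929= 9034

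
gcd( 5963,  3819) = 67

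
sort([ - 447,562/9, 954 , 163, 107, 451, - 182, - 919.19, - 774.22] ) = [ - 919.19, - 774.22,-447, - 182, 562/9,107, 163,  451,954 ] 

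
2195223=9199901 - 7004678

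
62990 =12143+50847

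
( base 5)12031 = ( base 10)891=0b1101111011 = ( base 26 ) 187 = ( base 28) 13N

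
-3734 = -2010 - 1724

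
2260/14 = 161  +  3/7 = 161.43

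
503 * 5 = 2515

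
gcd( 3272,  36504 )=8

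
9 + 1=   10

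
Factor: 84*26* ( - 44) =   -  96096 = - 2^5 * 3^1*7^1*11^1* 13^1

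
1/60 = 1/60 =0.02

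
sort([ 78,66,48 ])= [48,66, 78] 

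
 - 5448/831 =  - 1816/277 = - 6.56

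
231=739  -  508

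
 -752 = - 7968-  -  7216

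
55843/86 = 649 + 29/86 = 649.34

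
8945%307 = 42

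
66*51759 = 3416094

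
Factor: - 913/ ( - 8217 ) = 3^( - 2 ) =1/9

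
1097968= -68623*( - 16 ) 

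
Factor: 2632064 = 2^7* 20563^1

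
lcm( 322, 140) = 3220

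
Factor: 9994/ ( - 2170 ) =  - 4997/1085  =  -  5^( - 1)*7^( - 1 )* 19^1*31^( - 1)*263^1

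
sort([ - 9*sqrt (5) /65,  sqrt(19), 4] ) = [ - 9*sqrt(5 )/65,4,sqrt(19 ) ]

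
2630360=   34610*76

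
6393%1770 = 1083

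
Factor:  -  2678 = -2^1*13^1 *103^1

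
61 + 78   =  139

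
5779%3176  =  2603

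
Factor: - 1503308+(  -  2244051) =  - 3747359 = -7^1*11^1 * 41^1*1187^1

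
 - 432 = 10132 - 10564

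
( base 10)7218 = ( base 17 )17ga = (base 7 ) 30021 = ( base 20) i0i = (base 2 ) 1110000110010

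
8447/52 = 8447/52 = 162.44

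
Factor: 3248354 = 2^1*19^1*73^1*1171^1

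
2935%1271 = 393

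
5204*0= 0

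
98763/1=98763 = 98763.00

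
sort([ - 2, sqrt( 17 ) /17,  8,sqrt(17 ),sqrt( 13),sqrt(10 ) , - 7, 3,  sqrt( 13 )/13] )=[ - 7 , - 2,sqrt (17 ) /17,sqrt( 13)/13, 3, sqrt(10) , sqrt ( 13), sqrt(17 ), 8] 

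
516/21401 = 516/21401 = 0.02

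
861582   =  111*7762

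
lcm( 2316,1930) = 11580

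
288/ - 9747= - 1 + 1051/1083=-  0.03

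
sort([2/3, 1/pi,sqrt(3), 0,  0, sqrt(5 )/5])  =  [0,0, 1/pi,sqrt(5)/5, 2/3,sqrt( 3) ] 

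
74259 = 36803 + 37456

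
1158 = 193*6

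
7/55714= 7/55714 = 0.00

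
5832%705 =192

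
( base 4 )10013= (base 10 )263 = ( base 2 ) 100000111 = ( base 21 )cb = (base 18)EB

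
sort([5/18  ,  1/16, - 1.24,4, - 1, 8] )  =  [ - 1.24, - 1 , 1/16 , 5/18, 4, 8 ]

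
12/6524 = 3/1631 = 0.00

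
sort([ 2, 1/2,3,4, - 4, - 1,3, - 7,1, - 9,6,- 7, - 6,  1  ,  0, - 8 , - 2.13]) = [ - 9, - 8, - 7, - 7, - 6, - 4, - 2.13, -1, 0,1/2, 1, 1, 2,3, 3,4,6 ]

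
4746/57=1582/19 =83.26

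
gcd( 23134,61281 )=1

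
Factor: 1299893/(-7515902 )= -2^( - 1)*7^1*79^( - 1)*47569^(-1)*185699^1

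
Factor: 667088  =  2^4*173^1*241^1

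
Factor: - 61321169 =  - 7^1*13^1*97^1*6947^1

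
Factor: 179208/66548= 2^1*3^2*19^1 * 127^( - 1) = 342/127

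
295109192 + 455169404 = 750278596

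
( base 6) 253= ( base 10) 105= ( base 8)151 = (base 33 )36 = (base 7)210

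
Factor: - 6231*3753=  - 23384943 = - 3^4*31^1*67^1*139^1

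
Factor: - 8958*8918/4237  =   - 79887444/4237 =- 2^2*3^1*7^3*13^1 * 19^( - 1 )*223^( - 1)*1493^1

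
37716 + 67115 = 104831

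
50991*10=509910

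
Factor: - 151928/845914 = - 2^2*7^1*479^(  -  1 )*883^( - 1)*2713^1= - 75964/422957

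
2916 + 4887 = 7803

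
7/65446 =7/65446 = 0.00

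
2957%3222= 2957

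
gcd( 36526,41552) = 14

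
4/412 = 1/103 = 0.01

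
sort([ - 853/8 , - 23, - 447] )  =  [ - 447, - 853/8, -23]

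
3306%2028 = 1278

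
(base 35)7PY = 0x250c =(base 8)22414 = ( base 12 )55a4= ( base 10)9484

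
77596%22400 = 10396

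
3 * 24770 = 74310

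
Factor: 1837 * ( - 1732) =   -  3181684= -2^2 * 11^1 * 167^1 * 433^1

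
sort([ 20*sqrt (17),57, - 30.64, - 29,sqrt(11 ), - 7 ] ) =[-30.64,- 29, - 7 , sqrt( 11 ), 57,20*sqrt(  17 ) ]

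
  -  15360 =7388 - 22748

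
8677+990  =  9667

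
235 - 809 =-574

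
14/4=7/2 = 3.50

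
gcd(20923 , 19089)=7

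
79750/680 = 7975/68 = 117.28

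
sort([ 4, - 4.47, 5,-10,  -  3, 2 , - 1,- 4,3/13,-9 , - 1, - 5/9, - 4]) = [  -  10,- 9, - 4.47,-4 , - 4,- 3,  -  1, - 1,  -  5/9,3/13,2,4,5]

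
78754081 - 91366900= -12612819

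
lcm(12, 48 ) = 48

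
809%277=255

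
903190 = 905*998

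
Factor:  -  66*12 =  - 792 = - 2^3*3^2*11^1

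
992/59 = 16 + 48/59 =16.81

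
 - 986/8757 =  - 986/8757 = - 0.11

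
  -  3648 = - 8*456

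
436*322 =140392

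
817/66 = 12+25/66=12.38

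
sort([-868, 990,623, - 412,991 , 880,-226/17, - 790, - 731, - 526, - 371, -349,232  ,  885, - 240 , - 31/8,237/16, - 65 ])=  [ - 868, - 790, - 731, - 526, - 412, - 371,-349, - 240, - 65, - 226/17,  -  31/8 , 237/16, 232,623,880,885,  990,991] 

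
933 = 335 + 598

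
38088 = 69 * 552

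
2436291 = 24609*99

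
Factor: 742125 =3^1*5^3*1979^1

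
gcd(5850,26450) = 50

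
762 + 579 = 1341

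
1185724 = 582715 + 603009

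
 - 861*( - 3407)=2933427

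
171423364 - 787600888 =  - 616177524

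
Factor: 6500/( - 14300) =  - 5^1*11^( - 1 ) =- 5/11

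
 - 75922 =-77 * 986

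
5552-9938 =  - 4386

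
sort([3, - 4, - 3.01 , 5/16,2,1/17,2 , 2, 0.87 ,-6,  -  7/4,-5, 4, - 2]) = [ - 6, - 5, - 4, - 3.01, - 2, - 7/4, 1/17, 5/16,0.87, 2, 2,2,3,4 ] 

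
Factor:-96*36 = - 2^7*3^3=- 3456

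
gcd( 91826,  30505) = 1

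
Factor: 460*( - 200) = - 92000  =  - 2^5*5^3*23^1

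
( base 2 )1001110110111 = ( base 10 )5047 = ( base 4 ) 1032313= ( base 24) 8i7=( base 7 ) 20500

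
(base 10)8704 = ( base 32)8G0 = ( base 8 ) 21000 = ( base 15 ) 28a4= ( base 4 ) 2020000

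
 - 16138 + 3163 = -12975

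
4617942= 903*5114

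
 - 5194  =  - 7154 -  - 1960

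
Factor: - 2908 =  - 2^2*727^1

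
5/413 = 5/413 = 0.01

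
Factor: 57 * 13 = 741 = 3^1*13^1 * 19^1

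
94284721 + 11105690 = 105390411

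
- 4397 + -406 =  - 4803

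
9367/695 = 13 + 332/695 = 13.48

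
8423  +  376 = 8799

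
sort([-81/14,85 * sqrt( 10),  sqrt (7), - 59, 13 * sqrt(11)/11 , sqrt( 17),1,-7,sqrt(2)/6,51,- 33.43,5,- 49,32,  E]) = [  -  59,-49, - 33.43,-7, - 81/14,sqrt(2)/6, 1,sqrt( 7),  E , 13*sqrt(11 )/11,sqrt(17),  5, 32, 51,85*sqrt(10)]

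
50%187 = 50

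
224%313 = 224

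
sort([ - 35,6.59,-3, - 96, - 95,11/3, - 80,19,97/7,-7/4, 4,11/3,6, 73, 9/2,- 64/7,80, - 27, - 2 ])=[ - 96, - 95, - 80, - 35, - 27,- 64/7, - 3, - 2, - 7/4,11/3,11/3, 4,9/2,6,6.59, 97/7,19, 73,80]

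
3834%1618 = 598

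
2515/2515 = 1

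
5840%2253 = 1334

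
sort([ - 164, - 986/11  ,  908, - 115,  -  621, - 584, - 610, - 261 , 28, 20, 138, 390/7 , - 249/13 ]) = [ - 621, - 610, - 584, -261 , - 164, - 115, - 986/11, - 249/13 , 20, 28,390/7, 138, 908]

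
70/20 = 7/2 = 3.50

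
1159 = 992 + 167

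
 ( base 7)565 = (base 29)A2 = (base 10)292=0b100100100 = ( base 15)147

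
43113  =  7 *6159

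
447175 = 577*775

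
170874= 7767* 22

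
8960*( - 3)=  - 26880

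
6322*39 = 246558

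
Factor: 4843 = 29^1*167^1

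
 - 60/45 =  - 2+2/3 = - 1.33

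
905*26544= 24022320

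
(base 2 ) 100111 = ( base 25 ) 1e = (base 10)39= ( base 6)103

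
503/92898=503/92898 = 0.01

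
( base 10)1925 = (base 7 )5420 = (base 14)9B7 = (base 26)2M1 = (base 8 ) 3605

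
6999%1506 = 975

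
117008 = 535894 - 418886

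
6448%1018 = 340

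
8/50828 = 2/12707  =  0.00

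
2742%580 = 422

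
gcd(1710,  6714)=18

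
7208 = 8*901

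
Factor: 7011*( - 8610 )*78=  - 2^2*3^4*5^1*7^1*13^1*19^1*41^2 = - 4708447380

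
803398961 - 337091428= 466307533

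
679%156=55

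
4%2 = 0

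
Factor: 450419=103^1  *  4373^1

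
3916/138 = 1958/69 =28.38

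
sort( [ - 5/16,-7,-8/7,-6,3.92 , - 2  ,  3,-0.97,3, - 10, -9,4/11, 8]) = [-10,-9, - 7,-6,-2, - 8/7,-0.97,-5/16, 4/11,3,3,  3.92,8 ]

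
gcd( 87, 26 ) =1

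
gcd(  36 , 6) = 6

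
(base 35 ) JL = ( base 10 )686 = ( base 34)K6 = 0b1010101110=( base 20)1E6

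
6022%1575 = 1297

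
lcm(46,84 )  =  1932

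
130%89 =41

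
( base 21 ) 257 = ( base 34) t8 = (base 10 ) 994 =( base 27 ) 19m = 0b1111100010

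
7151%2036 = 1043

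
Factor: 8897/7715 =5^( - 1)*7^1*31^1*41^1*1543^( -1) 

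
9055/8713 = 1 + 342/8713 = 1.04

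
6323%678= 221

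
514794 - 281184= 233610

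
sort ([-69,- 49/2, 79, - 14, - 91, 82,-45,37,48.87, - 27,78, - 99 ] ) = [ -99,-91, - 69,- 45, - 27, - 49/2,-14,37,48.87,78,79, 82 ] 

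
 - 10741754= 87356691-98098445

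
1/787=1/787 = 0.00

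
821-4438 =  - 3617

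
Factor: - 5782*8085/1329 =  - 15582490/443 = - 2^1*5^1 * 7^4*11^1*59^1*443^(  -  1 )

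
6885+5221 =12106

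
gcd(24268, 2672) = 4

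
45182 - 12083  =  33099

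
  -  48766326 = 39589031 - 88355357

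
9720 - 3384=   6336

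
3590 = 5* 718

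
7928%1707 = 1100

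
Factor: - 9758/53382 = - 3^( - 1 )*17^1*31^( - 1) = - 17/93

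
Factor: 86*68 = 2^3* 17^1*43^1  =  5848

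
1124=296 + 828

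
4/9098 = 2/4549 = 0.00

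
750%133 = 85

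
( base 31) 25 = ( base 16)43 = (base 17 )3G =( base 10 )67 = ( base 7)124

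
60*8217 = 493020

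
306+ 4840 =5146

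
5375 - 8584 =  - 3209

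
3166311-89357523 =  - 86191212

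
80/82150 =8/8215 = 0.00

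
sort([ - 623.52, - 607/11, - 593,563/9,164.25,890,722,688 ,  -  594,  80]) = [ - 623.52, - 594, - 593, - 607/11,  563/9,  80,164.25,688,722, 890 ] 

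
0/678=0  =  0.00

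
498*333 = 165834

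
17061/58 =17061/58   =  294.16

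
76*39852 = 3028752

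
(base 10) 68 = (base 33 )22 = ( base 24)2K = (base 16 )44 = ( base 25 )2I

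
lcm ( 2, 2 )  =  2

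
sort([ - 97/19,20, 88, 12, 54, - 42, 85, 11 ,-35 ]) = [ -42, - 35,-97/19 , 11,12,20, 54, 85, 88]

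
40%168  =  40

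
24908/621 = 40+68/621 = 40.11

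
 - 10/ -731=10/731 = 0.01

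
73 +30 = 103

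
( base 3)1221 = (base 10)52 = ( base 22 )28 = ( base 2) 110100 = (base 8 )64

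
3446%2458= 988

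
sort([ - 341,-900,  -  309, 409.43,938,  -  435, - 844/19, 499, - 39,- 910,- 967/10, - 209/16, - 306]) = [  -  910, - 900,  -  435, - 341, - 309,  -  306,  -  967/10, - 844/19,- 39, - 209/16,409.43, 499,938 ]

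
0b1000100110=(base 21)154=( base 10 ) 550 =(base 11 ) 460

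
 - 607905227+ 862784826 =254879599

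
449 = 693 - 244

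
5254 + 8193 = 13447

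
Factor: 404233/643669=13^( - 1)*67^(- 1)*547^1=547/871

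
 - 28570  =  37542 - 66112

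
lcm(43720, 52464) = 262320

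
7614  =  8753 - 1139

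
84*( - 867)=-72828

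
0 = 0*427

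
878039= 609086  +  268953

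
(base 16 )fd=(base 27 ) 9a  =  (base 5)2003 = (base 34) 7f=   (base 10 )253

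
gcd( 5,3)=1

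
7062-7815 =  - 753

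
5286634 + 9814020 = 15100654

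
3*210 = 630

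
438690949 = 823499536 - 384808587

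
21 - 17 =4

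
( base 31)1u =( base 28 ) 25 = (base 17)3a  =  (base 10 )61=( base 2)111101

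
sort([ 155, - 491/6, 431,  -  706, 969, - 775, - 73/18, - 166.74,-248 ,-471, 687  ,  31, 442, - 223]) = [ - 775, - 706,-471,-248, - 223, - 166.74, - 491/6,-73/18, 31  ,  155,431, 442, 687, 969] 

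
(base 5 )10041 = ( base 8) 1206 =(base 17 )240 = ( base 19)1F0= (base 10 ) 646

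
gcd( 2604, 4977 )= 21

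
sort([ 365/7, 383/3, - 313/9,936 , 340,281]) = [ - 313/9 , 365/7,383/3, 281, 340,936]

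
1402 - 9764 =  - 8362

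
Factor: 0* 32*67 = 0^1 = 0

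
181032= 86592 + 94440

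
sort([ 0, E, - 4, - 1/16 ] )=[ - 4,  -  1/16,0, E]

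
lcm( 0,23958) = 0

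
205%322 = 205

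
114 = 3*38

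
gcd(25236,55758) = 6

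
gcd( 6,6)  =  6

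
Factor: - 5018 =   -  2^1*13^1*193^1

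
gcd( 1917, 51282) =9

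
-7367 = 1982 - 9349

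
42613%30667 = 11946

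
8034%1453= 769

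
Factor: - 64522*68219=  - 4401626318 = -2^1*  32261^1*68219^1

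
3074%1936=1138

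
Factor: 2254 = 2^1  *  7^2*23^1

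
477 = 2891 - 2414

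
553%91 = 7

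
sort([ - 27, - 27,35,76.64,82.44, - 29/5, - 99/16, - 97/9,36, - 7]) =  [ - 27,-27,-97/9,-7, -99/16,  -  29/5,35, 36, 76.64, 82.44]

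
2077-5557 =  - 3480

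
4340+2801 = 7141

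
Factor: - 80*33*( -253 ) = 667920 = 2^4 * 3^1*5^1*11^2*23^1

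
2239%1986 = 253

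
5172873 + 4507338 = 9680211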